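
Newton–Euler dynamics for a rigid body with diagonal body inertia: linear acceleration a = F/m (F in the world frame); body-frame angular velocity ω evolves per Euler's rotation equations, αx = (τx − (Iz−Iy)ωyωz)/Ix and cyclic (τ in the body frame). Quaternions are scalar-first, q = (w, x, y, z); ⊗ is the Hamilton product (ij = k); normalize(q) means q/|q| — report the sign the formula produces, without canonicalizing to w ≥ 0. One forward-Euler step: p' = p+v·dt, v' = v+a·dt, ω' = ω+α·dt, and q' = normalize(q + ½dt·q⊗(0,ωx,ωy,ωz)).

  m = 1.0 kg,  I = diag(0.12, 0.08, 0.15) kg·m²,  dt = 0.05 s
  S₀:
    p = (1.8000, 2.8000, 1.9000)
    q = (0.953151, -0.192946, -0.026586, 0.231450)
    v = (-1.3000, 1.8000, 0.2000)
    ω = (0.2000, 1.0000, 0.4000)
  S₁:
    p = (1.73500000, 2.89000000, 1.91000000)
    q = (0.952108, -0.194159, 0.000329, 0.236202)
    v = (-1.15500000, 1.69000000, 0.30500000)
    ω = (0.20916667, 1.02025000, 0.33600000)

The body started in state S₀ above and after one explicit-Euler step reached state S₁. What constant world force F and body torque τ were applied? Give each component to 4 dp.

F = (2.9000, -2.2000, 2.1000)
τ = (0.0500, 0.0300, -0.2000)

rate change Δω = (0.00916667, 0.02025000, -0.06400000)
I·α + gyro = (0.0500, 0.0300, -0.2000)
v₁ − v₀ = (0.14500000, -0.11000000, 0.10500000)
m·(v₁−v₀)/dt = (2.9000, -2.2000, 2.1000)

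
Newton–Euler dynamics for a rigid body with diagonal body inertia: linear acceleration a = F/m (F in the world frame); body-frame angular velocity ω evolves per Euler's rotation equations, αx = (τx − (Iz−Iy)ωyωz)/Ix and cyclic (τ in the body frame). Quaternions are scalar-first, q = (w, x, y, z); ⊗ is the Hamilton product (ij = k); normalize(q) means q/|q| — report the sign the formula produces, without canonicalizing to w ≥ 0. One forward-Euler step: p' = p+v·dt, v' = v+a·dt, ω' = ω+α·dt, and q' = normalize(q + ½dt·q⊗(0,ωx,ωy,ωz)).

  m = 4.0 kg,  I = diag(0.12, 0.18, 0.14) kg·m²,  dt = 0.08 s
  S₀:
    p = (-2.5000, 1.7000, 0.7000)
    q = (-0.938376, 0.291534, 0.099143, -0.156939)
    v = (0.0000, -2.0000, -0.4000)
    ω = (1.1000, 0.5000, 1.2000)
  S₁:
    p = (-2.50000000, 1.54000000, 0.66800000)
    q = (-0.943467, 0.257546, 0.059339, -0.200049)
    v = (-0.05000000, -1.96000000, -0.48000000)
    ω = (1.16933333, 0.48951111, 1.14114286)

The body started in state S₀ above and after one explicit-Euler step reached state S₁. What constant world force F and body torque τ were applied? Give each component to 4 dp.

F = (-2.5000, 2.0000, -4.0000)
τ = (0.0800, -0.0500, -0.0700)

Δω = ω₁−ω₀ = (0.06933333, -0.01048889, -0.05885714)
I·α + gyro = (0.0800, -0.0500, -0.0700)
Δv = v₁−v₀ = (-0.05000000, 0.04000000, -0.08000000)
applied force F = (-2.5000, 2.0000, -4.0000)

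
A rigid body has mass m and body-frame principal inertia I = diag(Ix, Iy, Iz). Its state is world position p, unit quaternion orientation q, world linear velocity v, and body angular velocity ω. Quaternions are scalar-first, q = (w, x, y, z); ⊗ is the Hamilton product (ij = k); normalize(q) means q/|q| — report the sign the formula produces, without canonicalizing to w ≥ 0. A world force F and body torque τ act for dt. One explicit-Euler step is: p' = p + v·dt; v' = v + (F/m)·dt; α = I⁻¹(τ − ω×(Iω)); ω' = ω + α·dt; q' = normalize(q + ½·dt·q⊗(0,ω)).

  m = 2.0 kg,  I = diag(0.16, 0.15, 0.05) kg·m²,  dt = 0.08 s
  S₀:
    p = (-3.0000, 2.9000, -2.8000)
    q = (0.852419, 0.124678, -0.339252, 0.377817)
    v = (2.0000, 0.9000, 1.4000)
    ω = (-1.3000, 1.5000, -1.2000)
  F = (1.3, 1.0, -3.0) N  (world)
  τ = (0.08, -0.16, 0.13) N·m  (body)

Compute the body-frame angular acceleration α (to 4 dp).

α = (-0.6250, -2.2107, 2.2100)

precession coupling ω×(Iω) = (0.1800, 0.1716, 0.0195)
angular accel α = (-0.6250, -2.2107, 2.2100)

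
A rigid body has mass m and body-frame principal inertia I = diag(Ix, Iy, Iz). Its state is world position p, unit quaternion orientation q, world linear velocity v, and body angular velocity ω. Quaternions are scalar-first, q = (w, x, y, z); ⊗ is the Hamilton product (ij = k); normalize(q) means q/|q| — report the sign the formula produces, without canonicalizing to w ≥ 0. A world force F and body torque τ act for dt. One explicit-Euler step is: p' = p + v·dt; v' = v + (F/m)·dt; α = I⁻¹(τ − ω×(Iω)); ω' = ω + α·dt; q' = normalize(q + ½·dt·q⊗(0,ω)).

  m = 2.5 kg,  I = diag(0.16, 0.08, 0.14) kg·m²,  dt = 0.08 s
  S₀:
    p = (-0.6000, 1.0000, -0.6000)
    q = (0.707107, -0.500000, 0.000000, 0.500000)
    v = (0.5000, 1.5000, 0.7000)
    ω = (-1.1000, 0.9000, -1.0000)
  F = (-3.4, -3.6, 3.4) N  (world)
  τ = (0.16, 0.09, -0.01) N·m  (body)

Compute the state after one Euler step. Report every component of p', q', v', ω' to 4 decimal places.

p' = (-0.5600, 1.1200, -0.5440)
q' = (0.7034, -0.5478, -0.0165, 0.4526)
v' = (0.3912, 1.3848, 0.8088)
ω' = (-0.9930, 0.9680, -1.0510)

new position p' = (-0.5600, 1.1200, -0.5440)
v' = v + a·dt = (0.3912, 1.3848, 0.8088)
α = I⁻¹(τ − ω×Iω) = (1.3375, 0.8500, -0.6371)
new body rate ω' = (-0.9930, 0.9680, -1.0510)
q⊗(0,ω) = (-0.0500000, -1.2278177, -0.4136037, -1.1571070)
updated quaternion q' = (0.7034, -0.5478, -0.0165, 0.4526)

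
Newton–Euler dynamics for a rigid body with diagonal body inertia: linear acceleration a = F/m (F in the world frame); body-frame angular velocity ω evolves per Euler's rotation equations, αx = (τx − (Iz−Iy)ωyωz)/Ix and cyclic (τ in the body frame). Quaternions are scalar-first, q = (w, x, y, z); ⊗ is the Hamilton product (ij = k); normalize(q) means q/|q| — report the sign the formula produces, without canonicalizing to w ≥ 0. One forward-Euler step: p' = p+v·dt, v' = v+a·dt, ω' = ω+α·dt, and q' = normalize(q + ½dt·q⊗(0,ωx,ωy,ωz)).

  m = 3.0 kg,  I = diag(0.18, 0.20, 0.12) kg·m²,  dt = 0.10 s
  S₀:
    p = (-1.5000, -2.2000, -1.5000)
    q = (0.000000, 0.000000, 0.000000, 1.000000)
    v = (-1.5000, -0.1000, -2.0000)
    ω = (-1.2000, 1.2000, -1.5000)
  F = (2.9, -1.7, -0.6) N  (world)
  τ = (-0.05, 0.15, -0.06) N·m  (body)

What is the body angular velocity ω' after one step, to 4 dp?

ω' = (-1.3078, 1.2210, -1.5260)

α = I⁻¹(τ − ω×Iω) = (-1.0778, 0.2100, -0.2600)
ω' = ω + α·dt = (-1.3078, 1.2210, -1.5260)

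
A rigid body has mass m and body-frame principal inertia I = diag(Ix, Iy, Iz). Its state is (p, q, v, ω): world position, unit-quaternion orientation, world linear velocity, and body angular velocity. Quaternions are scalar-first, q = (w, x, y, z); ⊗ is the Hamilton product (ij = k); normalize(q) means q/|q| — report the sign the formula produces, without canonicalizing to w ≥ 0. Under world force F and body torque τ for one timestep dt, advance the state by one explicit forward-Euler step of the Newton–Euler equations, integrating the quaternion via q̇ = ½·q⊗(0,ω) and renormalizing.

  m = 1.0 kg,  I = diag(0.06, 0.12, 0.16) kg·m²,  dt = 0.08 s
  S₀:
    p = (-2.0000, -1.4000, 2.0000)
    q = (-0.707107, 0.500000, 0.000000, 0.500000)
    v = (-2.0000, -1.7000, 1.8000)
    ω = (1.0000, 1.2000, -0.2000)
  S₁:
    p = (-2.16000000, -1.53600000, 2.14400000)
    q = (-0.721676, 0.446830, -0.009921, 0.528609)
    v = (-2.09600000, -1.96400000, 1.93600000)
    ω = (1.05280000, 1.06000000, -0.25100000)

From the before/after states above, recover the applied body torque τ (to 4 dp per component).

Δω = ω₁−ω₀ = (0.05280000, -0.14000000, -0.05100000)
τ = I·(Δω/dt) + ω₀×(Iω₀) = (0.0300, -0.1900, -0.0300)

τ = (0.0300, -0.1900, -0.0300)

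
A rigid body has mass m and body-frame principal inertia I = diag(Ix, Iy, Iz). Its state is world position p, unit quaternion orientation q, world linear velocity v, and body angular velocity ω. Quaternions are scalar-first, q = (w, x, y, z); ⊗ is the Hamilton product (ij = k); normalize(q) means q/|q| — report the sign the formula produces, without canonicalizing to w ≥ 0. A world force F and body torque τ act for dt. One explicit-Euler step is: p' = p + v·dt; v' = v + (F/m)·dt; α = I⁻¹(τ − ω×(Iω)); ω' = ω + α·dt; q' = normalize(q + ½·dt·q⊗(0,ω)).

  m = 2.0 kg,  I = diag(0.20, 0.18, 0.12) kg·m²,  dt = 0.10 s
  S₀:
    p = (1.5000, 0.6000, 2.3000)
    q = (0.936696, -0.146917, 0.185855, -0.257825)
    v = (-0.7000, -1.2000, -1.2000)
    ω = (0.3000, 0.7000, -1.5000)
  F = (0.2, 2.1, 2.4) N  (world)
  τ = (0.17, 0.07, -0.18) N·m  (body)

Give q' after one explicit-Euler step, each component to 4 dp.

q' = (0.9098, -0.1373, 0.2030, -0.3348)

2q̇ = q⊗(0,ω) = (-0.4727609, 0.1827038, 0.3579642, -1.5636424)
updated quaternion q' = (0.9098, -0.1373, 0.2030, -0.3348)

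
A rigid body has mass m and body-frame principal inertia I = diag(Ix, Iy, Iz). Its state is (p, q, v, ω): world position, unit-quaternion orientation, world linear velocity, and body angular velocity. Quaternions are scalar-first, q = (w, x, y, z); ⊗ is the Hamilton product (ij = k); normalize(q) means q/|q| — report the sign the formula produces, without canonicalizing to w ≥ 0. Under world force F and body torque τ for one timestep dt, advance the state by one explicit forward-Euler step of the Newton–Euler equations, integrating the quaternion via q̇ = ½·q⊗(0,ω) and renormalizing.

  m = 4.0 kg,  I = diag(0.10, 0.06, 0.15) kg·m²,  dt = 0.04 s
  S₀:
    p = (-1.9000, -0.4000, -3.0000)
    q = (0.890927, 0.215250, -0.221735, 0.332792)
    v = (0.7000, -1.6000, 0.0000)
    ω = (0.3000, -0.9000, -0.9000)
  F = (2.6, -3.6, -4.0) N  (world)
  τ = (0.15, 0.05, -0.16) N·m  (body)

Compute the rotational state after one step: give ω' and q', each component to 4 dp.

precession coupling ω×(Iω) = (0.0729, 0.0135, 0.0108)
(τ − ω×Iω)/I = (0.7710, 0.6083, -1.1387)
ω + α·dt = (0.3308, -0.8757, -0.9455)
q⊗(0,ω) = (0.0353763, 0.7663524, -0.5082717, -0.9290388)
q' = normalize(q + ½dt·q⊗(0,ω)) = (0.8913, 0.2305, -0.2318, 0.3141)

ω' = (0.3308, -0.8757, -0.9455)
q' = (0.8913, 0.2305, -0.2318, 0.3141)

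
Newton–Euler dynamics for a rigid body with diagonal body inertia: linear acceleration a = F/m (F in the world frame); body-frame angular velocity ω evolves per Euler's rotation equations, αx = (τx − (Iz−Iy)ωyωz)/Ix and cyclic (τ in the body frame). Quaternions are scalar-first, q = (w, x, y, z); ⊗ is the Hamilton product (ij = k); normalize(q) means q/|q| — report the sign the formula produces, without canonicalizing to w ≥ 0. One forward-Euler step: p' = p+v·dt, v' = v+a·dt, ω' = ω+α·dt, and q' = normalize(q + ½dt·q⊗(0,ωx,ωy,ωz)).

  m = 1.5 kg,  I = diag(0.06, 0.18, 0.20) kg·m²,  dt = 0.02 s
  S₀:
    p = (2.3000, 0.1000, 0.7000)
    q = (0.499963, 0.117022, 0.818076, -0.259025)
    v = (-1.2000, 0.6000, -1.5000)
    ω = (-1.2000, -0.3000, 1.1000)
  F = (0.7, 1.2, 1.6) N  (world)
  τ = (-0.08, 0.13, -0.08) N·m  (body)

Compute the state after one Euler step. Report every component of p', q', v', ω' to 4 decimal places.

linear accel F/m = (0.4667, 0.8000, 1.0667)
p' = p + v·dt = (2.2760, 0.1120, 0.6700)
v + (F/m)dt = (-1.1907, 0.6160, -1.4787)
gyro term ω×Iω = (-0.0066, 0.1848, 0.0432)
angular accel α = (-1.2233, -0.3044, -0.6160)
ω' = ω + α·dt = (-1.2245, -0.3061, 1.0877)
q⊗(0,ω) = (0.6707767, 0.2222205, 0.0321169, 1.4965439)
q + ½dt·q⊗(0,ω), renormalized = (0.5066, 0.1192, 0.8183, -0.2440)

p' = (2.2760, 0.1120, 0.6700)
q' = (0.5066, 0.1192, 0.8183, -0.2440)
v' = (-1.1907, 0.6160, -1.4787)
ω' = (-1.2245, -0.3061, 1.0877)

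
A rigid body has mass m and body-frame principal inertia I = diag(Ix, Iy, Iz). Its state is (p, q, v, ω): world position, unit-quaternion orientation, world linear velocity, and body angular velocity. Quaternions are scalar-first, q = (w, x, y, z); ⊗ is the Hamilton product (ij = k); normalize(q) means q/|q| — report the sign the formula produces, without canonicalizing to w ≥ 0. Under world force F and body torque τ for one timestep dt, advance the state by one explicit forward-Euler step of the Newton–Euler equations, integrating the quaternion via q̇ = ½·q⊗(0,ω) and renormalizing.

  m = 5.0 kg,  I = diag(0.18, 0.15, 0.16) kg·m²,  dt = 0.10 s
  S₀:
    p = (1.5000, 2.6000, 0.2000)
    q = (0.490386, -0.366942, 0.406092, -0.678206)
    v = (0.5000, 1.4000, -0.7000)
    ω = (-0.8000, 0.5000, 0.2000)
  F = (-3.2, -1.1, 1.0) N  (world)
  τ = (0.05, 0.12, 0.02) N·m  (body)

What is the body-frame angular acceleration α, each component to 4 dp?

α = (0.2722, 0.8213, 0.0500)

ω×(Iω) gyroscopic = (0.0010, -0.0032, 0.0120)
α = I⁻¹(τ − ω×Iω) = (0.2722, 0.8213, 0.0500)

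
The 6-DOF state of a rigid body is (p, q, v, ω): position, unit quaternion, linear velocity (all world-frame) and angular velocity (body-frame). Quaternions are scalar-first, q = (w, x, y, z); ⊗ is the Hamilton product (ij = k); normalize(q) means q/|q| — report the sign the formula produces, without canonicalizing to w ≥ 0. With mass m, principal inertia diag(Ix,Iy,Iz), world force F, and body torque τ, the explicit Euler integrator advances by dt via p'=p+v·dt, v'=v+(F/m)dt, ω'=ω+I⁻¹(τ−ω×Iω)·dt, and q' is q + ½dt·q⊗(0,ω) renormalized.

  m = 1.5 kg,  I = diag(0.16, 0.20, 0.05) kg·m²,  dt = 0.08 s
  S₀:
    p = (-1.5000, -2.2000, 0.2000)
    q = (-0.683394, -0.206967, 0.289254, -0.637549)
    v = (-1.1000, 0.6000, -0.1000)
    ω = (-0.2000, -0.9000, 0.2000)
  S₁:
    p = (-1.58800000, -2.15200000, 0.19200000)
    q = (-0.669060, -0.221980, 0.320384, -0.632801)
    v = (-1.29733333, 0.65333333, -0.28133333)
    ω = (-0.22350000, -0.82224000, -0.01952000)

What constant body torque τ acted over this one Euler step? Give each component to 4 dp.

τ = (-0.0200, 0.1900, -0.1300)

rate change Δω = (-0.02350000, 0.07776000, -0.21952000)
τ = I·(Δω/dt) + ω₀×(Iω₀) = (-0.0200, 0.1900, -0.1300)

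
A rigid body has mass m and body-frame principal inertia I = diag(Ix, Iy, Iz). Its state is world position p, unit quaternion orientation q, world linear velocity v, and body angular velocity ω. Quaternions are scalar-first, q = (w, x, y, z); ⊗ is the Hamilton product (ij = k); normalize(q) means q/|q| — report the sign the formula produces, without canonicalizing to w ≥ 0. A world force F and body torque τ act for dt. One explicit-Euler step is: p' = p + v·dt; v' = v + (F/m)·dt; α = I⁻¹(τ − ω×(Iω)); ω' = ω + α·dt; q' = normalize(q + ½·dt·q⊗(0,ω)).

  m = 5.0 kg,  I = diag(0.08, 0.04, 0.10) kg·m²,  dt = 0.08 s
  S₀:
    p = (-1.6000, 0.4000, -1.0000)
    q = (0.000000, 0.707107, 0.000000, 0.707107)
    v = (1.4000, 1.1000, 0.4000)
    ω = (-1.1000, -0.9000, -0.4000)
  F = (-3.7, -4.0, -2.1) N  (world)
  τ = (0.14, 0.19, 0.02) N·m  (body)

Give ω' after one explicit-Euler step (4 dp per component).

ω' = (-0.9816, -0.5024, -0.3523)

ω×(Iω) gyroscopic = (0.0216, -0.0088, -0.0396)
(τ − ω×Iω)/I = (1.4800, 4.9700, 0.5960)
new body rate ω' = (-0.9816, -0.5024, -0.3523)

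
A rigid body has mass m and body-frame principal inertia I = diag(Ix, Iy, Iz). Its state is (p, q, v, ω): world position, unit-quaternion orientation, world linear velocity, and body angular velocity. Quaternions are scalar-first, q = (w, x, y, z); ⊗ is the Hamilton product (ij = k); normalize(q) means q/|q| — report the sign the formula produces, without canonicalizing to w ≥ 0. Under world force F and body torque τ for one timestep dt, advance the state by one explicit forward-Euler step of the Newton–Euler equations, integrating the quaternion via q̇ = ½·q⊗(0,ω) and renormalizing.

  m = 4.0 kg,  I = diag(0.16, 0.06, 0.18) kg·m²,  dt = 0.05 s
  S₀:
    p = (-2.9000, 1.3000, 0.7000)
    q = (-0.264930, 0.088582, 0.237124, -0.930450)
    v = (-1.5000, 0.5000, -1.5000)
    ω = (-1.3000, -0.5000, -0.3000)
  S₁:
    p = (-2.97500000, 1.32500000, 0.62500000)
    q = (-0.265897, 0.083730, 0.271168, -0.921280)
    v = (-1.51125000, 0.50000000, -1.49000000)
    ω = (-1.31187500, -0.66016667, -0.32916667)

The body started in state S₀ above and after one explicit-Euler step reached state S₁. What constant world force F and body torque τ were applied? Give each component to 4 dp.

ω₁ − ω₀ = (-0.01187500, -0.16016667, -0.02916667)
precession coupling = (0.0180, -0.0078, -0.0650)
τ = I·(Δω/dt) + ω₀×(Iω₀) = (-0.0200, -0.2000, -0.1700)
Δv = v₁−v₀ = (-0.01125000, 0.00000000, 0.01000000)
applied force F = (-0.9000, 0.0000, 0.8000)

F = (-0.9000, 0.0000, 0.8000)
τ = (-0.0200, -0.2000, -0.1700)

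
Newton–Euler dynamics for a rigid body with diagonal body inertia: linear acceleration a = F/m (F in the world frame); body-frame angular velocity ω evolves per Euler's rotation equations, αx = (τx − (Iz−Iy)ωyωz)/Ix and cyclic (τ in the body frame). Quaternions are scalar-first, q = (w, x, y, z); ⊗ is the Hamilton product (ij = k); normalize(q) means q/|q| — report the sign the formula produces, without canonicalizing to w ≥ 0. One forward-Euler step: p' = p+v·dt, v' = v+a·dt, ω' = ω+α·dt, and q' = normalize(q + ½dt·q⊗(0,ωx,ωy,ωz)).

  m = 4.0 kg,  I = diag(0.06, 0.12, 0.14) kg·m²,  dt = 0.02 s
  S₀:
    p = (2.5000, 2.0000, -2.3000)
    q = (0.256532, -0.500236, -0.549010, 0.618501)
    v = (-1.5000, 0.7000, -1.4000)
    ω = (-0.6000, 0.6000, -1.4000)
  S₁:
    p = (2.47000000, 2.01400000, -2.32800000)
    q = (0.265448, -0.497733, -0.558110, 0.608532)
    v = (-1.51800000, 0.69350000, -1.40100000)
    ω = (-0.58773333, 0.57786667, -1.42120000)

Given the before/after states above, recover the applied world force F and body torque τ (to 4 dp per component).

F = (-3.6000, -1.3000, -0.2000)
τ = (0.0200, -0.2000, -0.1700)

Δv = v₁−v₀ = (-0.01800000, -0.00650000, -0.00100000)
m·(v₁−v₀)/dt = (-3.6000, -1.3000, -0.2000)
Δω = ω₁−ω₀ = (0.01226667, -0.02213333, -0.02120000)
I·α + gyro = (0.0200, -0.2000, -0.1700)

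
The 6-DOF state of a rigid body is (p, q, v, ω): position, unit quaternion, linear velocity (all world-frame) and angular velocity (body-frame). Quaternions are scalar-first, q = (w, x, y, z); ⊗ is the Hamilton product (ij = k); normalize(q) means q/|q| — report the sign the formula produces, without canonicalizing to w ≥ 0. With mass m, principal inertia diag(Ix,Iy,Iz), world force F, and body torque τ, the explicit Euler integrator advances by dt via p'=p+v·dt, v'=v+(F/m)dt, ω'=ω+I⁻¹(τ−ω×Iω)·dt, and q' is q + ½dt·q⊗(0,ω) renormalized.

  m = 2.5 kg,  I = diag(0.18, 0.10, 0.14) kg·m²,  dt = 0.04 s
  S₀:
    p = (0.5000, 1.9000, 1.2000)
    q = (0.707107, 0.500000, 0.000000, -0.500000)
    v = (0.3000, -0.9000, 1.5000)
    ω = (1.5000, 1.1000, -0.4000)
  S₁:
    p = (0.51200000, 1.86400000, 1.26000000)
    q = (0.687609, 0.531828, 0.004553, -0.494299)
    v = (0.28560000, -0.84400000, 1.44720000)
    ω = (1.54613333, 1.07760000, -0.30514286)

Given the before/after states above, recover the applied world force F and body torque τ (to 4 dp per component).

F = (-0.9000, 3.5000, -3.3000)
τ = (0.1900, -0.0800, 0.2000)

Δv = v₁−v₀ = (-0.01440000, 0.05600000, -0.05280000)
m·(v₁−v₀)/dt = (-0.9000, 3.5000, -3.3000)
rate change Δω = (0.04613333, -0.02240000, 0.09485714)
precession coupling = (-0.0176, -0.0240, -0.1320)
I·α + gyro = (0.1900, -0.0800, 0.2000)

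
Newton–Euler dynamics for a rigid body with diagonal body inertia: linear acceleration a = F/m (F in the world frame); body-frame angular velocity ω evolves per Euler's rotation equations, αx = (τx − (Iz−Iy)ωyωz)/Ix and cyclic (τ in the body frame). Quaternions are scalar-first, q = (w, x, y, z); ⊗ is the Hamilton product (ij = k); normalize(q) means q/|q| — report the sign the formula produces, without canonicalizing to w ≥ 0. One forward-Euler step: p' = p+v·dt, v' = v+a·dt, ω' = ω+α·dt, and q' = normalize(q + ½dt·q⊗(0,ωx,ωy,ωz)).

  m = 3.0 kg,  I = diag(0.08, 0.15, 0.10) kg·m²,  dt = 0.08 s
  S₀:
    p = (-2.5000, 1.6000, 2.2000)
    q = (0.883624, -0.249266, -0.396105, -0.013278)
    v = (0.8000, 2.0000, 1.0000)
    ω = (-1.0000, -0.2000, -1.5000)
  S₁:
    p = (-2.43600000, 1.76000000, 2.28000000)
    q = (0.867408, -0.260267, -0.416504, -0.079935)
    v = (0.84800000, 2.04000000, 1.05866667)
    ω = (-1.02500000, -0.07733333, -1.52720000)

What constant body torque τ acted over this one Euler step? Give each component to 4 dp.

τ = (-0.0400, 0.2000, -0.0200)

rate change Δω = (-0.02500000, 0.12266667, -0.02720000)
gyro term ω₀×Iω₀ = (-0.0150, -0.0300, 0.0140)
τ = I·(Δω/dt) + ω₀×(Iω₀) = (-0.0400, 0.2000, -0.0200)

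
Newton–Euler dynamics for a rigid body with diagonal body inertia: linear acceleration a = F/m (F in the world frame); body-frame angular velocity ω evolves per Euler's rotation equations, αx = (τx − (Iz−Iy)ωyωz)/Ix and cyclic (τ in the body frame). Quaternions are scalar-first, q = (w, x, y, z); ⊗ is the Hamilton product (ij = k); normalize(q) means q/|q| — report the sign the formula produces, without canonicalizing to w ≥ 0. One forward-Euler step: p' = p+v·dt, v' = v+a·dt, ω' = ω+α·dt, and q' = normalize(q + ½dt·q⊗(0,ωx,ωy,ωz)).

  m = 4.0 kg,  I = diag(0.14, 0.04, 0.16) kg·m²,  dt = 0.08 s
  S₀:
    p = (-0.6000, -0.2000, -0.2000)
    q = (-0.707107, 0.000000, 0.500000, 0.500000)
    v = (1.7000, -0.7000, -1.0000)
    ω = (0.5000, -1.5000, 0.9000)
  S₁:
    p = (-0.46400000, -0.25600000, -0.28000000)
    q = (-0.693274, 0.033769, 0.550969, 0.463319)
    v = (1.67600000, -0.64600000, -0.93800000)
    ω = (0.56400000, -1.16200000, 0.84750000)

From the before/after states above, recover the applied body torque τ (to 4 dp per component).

τ = (-0.0500, 0.1600, -0.0300)

rate change Δω = (0.06400000, 0.33800000, -0.05250000)
ω₀×(Iω₀) = (-0.1620, -0.0090, 0.0750)
applied torque τ = (-0.0500, 0.1600, -0.0300)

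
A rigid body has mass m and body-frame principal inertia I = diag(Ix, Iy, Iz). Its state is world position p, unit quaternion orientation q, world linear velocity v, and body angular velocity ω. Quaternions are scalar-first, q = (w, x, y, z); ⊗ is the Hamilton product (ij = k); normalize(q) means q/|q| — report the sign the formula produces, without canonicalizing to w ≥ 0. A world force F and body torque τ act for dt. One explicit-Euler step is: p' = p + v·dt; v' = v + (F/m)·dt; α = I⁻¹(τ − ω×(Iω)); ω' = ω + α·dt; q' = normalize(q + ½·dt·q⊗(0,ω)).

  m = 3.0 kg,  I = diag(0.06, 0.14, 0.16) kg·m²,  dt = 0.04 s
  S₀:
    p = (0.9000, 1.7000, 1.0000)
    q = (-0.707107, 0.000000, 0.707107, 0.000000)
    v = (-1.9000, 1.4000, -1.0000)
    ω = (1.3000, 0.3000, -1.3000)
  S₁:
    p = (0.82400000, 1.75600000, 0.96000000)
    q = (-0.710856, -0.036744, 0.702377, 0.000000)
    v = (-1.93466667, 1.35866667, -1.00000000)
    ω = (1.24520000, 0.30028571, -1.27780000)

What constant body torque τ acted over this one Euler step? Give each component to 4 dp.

τ = (-0.0900, 0.1700, 0.1200)

ω₁ − ω₀ = (-0.05480000, 0.00028571, 0.02220000)
ω₀×(Iω₀) = (-0.0078, 0.1690, 0.0312)
I·α + gyro = (-0.0900, 0.1700, 0.1200)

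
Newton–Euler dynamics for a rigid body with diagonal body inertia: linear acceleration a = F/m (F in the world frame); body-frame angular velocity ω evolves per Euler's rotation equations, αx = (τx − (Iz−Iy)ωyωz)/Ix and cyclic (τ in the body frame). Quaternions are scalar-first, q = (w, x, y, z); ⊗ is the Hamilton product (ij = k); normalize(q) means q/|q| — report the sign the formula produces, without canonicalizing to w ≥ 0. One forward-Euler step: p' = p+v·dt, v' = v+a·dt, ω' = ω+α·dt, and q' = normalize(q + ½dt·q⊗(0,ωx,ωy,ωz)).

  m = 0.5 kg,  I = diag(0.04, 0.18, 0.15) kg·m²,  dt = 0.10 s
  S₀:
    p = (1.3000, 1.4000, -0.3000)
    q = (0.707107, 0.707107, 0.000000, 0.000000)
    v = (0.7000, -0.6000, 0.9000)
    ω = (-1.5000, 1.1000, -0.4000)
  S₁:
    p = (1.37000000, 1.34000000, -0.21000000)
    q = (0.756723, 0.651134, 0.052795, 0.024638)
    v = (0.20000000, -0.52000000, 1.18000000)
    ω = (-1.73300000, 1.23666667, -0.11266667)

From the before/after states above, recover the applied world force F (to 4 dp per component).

v₁ − v₀ = (-0.50000000, 0.08000000, 0.28000000)
F = m·Δv/dt = (-2.5000, 0.4000, 1.4000)

F = (-2.5000, 0.4000, 1.4000)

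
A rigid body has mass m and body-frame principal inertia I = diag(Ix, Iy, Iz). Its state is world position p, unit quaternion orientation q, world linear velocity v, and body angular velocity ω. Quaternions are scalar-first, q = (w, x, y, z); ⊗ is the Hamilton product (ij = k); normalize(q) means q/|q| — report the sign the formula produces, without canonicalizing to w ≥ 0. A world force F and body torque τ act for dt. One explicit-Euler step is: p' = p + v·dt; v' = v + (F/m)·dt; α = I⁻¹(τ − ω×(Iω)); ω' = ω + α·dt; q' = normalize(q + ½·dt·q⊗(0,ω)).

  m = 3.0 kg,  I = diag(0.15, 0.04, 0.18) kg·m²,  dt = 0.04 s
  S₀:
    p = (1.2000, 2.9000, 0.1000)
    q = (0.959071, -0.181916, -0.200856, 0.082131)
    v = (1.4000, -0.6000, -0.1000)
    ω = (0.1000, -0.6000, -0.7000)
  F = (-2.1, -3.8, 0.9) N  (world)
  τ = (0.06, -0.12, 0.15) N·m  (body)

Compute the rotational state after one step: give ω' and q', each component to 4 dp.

ω' = (0.1003, -0.7221, -0.6681)
q' = (0.9580, -0.1762, -0.2147, 0.0713)

(τ − ω×Iω)/I = (0.0080, -3.0525, 0.7967)
ω + α·dt = (0.1003, -0.7221, -0.6681)
q⊗(0,ω) = (-0.0448303, 0.2857849, -0.6945707, -0.5421145)
q' = normalize(q + ½dt·q⊗(0,ω)) = (0.9580, -0.1762, -0.2147, 0.0713)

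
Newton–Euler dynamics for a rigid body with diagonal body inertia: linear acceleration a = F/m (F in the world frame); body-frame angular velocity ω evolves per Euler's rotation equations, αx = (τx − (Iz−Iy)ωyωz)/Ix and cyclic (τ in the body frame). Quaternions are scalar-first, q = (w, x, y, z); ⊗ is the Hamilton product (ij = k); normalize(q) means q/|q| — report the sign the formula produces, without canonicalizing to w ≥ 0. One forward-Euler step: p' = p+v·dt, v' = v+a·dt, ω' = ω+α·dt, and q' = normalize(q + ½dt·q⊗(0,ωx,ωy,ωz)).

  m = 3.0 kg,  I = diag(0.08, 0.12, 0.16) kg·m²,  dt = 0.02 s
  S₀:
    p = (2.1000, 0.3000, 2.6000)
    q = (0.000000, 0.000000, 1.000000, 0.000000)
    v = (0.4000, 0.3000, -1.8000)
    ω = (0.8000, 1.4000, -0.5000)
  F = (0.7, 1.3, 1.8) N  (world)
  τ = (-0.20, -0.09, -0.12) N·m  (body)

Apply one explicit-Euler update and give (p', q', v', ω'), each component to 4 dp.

p' = (2.1080, 0.3060, 2.5640)
q' = (-0.0140, -0.0050, 0.9999, -0.0080)
v' = (0.4047, 0.3087, -1.7880)
ω' = (0.7570, 1.3797, -0.5206)

α = I⁻¹(τ − ω×Iω) = (-2.1500, -1.0167, -1.0300)
ω + α·dt = (0.7570, 1.3797, -0.5206)
2q̇ = q⊗(0,ω) = (-1.4000000, -0.5000000, 0.0000000, -0.8000000)
q' = normalize(q + ½dt·q⊗(0,ω)) = (-0.0140, -0.0050, 0.9999, -0.0080)
a = (0.2333, 0.4333, 0.6000)
p + v·dt = (2.1080, 0.3060, 2.5640)
v + (F/m)dt = (0.4047, 0.3087, -1.7880)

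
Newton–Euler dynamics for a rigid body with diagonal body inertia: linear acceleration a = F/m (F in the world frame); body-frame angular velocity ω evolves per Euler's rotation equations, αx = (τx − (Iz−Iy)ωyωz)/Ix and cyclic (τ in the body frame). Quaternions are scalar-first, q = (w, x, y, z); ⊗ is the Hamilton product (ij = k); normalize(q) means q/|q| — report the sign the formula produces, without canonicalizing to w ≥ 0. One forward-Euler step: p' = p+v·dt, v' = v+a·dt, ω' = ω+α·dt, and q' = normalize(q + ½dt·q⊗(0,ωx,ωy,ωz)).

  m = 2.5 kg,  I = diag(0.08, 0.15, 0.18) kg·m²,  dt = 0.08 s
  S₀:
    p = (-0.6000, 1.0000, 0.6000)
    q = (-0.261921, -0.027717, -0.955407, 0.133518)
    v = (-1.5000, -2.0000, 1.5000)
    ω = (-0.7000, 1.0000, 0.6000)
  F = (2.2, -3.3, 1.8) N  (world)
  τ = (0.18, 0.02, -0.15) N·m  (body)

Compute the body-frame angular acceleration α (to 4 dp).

gyro term ω×Iω = (0.0180, 0.0420, -0.0490)
angular accel α = (2.0250, -0.1467, -0.5611)

α = (2.0250, -0.1467, -0.5611)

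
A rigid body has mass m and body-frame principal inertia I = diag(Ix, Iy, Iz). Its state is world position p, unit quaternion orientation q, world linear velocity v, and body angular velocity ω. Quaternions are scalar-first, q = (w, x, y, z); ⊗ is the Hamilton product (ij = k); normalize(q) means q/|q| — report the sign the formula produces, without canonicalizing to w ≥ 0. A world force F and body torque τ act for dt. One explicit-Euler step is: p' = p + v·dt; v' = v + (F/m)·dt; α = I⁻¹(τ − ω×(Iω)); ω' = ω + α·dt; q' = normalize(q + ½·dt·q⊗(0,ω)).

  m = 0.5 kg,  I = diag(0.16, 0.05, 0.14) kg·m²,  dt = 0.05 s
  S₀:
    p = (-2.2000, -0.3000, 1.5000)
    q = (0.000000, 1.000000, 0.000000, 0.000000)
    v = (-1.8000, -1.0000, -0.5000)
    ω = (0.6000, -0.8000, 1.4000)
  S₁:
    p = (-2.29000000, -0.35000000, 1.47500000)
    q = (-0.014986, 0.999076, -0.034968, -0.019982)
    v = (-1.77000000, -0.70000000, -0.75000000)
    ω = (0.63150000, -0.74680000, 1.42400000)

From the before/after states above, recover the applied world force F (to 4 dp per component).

F = (0.3000, 3.0000, -2.5000)

v₁ − v₀ = (0.03000000, 0.30000000, -0.25000000)
m·(v₁−v₀)/dt = (0.3000, 3.0000, -2.5000)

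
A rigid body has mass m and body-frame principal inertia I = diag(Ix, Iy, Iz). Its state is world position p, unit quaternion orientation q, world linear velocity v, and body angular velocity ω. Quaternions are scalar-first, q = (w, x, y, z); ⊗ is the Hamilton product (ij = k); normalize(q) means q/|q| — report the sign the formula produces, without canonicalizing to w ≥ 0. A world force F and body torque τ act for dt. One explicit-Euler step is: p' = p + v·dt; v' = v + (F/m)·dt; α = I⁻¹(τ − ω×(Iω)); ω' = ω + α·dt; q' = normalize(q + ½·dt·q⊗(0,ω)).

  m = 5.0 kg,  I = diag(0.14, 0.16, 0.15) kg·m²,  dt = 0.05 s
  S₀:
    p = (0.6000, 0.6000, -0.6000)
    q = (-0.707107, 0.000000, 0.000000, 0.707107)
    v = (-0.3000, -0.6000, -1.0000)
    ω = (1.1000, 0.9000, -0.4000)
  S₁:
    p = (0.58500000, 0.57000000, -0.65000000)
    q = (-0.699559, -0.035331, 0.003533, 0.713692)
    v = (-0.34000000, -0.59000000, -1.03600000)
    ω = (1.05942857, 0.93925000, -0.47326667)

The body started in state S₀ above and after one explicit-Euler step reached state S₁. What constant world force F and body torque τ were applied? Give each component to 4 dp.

F = (-4.0000, 1.0000, -3.6000)
τ = (-0.1100, 0.1300, -0.2000)

velocity change Δv = (-0.04000000, 0.01000000, -0.03600000)
applied force F = (-4.0000, 1.0000, -3.6000)
rate change Δω = (-0.04057143, 0.03925000, -0.07326667)
I·α + gyro = (-0.1100, 0.1300, -0.2000)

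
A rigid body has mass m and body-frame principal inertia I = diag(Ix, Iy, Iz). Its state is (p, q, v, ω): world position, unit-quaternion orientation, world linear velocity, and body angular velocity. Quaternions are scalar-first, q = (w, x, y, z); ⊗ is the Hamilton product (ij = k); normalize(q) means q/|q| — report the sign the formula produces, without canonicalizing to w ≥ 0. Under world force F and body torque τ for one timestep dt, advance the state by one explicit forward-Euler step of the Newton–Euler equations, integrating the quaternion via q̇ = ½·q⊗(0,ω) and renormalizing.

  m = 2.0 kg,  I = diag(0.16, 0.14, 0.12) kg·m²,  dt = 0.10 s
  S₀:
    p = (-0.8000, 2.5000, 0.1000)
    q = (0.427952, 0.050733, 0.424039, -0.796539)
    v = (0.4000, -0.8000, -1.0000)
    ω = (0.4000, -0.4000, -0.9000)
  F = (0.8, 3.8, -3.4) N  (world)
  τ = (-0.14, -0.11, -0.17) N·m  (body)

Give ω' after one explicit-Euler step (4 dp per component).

angular accel α = (-0.8300, -0.6829, -1.4433)
ω' = ω + α·dt = (0.3170, -0.4683, -1.0443)

ω' = (0.3170, -0.4683, -1.0443)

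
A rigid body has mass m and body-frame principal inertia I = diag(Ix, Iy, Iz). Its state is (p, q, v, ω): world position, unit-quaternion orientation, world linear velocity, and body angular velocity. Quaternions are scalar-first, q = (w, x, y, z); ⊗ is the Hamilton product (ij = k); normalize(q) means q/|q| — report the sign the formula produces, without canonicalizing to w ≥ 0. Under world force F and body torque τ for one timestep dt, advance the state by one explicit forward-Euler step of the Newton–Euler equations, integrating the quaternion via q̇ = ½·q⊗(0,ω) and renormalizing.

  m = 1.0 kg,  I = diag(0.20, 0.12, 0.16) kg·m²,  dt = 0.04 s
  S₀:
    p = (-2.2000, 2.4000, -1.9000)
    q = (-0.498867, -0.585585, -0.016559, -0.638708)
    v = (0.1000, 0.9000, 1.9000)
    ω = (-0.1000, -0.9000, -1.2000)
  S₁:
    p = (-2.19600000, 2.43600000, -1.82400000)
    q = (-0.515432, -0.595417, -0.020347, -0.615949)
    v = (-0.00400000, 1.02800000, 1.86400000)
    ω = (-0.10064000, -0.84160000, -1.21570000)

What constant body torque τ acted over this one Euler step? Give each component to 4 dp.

ω₁ − ω₀ = (-0.00064000, 0.05840000, -0.01570000)
ω₀×(Iω₀) = (0.0432, 0.0048, -0.0072)
I·α + gyro = (0.0400, 0.1800, -0.0700)

τ = (0.0400, 0.1800, -0.0700)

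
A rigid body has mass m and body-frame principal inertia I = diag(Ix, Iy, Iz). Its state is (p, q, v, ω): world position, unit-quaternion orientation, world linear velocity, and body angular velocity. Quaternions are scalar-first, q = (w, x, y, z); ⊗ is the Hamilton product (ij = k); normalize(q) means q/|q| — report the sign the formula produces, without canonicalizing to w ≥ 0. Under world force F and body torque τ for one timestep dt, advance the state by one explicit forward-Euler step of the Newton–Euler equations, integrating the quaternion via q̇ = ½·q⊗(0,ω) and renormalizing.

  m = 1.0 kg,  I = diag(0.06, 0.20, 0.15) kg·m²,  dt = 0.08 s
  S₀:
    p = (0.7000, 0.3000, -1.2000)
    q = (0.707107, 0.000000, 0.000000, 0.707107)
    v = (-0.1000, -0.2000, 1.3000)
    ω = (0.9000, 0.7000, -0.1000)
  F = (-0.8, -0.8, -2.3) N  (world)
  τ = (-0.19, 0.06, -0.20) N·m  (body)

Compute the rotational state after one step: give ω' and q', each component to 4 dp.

ω' = (0.6420, 0.7208, -0.2537)
q' = (0.7092, 0.0057, 0.0452, 0.7035)

precession coupling ω×(Iω) = (0.0035, 0.0081, 0.0882)
angular accel α = (-3.2250, 0.2595, -1.9213)
ω + α·dt = (0.6420, 0.7208, -0.2537)
Hamilton product q⊗(0,ω) = (0.0707107, 0.1414214, 1.1313712, -0.0707107)
updated quaternion q' = (0.7092, 0.0057, 0.0452, 0.7035)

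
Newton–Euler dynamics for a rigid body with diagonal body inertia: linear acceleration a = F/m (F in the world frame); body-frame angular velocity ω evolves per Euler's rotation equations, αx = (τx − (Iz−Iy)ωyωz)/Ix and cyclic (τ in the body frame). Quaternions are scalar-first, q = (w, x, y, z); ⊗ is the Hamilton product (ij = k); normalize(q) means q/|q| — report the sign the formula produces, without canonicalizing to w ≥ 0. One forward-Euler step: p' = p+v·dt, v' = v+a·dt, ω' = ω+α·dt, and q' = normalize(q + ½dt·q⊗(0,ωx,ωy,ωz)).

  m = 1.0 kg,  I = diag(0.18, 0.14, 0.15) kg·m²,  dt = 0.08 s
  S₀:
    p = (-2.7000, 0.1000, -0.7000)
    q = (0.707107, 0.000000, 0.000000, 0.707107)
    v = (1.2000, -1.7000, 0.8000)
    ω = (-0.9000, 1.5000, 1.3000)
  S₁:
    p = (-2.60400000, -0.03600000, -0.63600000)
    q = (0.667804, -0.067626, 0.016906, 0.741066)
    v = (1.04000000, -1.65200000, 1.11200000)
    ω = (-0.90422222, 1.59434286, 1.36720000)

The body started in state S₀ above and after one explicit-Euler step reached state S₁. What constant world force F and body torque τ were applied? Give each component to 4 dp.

F = (-2.0000, 0.6000, 3.9000)
τ = (0.0100, 0.1300, 0.1800)

Δv = v₁−v₀ = (-0.16000000, 0.04800000, 0.31200000)
m·(v₁−v₀)/dt = (-2.0000, 0.6000, 3.9000)
ω₁ − ω₀ = (-0.00422222, 0.09434286, 0.06720000)
τ = I·(Δω/dt) + ω₀×(Iω₀) = (0.0100, 0.1300, 0.1800)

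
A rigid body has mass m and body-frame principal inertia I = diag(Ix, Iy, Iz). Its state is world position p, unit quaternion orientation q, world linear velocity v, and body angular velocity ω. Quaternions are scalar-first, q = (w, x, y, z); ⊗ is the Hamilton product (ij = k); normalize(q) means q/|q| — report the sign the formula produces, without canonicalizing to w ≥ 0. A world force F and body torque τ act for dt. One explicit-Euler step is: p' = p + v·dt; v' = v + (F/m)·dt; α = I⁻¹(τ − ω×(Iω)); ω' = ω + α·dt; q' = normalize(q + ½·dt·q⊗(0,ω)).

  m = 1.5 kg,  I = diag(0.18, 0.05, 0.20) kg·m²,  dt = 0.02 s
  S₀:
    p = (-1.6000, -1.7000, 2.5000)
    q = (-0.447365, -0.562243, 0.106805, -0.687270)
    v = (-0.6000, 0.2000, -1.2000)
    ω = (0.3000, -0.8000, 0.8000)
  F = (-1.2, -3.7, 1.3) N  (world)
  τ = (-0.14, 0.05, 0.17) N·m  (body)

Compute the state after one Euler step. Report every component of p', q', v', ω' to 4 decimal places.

α = I⁻¹(τ − ω×Iω) = (-0.2444, 1.0960, 0.6940)
ω + α·dt = (0.2951, -0.7781, 0.8139)
q⊗(0,ω) = (0.8039329, -0.5985815, 0.6015054, 0.0598609)
q' = normalize(q + ½dt·q⊗(0,ω)) = (-0.4393, -0.5682, 0.1128, -0.6866)
a = F/m = (-0.8000, -2.4667, 0.8667)
p' = p + v·dt = (-1.6120, -1.6960, 2.4760)
v' = v + a·dt = (-0.6160, 0.1507, -1.1827)

p' = (-1.6120, -1.6960, 2.4760)
q' = (-0.4393, -0.5682, 0.1128, -0.6866)
v' = (-0.6160, 0.1507, -1.1827)
ω' = (0.2951, -0.7781, 0.8139)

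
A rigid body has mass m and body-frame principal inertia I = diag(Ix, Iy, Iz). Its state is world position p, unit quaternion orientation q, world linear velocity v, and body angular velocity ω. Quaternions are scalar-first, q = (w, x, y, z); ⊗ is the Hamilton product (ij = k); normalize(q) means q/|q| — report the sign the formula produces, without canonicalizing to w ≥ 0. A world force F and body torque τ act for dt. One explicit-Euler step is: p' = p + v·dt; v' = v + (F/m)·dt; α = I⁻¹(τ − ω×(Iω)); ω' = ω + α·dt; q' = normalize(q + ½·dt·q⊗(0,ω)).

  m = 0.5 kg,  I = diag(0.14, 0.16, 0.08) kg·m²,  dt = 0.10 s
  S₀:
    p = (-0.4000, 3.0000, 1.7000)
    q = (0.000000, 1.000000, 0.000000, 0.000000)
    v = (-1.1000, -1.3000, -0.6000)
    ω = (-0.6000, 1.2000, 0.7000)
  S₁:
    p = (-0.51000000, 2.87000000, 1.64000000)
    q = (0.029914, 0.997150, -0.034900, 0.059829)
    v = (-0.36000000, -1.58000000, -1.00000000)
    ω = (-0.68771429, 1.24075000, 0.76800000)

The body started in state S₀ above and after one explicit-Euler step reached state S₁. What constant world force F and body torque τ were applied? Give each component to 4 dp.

F = (3.7000, -1.4000, -2.0000)
τ = (-0.1900, 0.0400, 0.0400)

Δω = ω₁−ω₀ = (-0.08771429, 0.04075000, 0.06800000)
I·α + gyro = (-0.1900, 0.0400, 0.0400)
v₁ − v₀ = (0.74000000, -0.28000000, -0.40000000)
m·(v₁−v₀)/dt = (3.7000, -1.4000, -2.0000)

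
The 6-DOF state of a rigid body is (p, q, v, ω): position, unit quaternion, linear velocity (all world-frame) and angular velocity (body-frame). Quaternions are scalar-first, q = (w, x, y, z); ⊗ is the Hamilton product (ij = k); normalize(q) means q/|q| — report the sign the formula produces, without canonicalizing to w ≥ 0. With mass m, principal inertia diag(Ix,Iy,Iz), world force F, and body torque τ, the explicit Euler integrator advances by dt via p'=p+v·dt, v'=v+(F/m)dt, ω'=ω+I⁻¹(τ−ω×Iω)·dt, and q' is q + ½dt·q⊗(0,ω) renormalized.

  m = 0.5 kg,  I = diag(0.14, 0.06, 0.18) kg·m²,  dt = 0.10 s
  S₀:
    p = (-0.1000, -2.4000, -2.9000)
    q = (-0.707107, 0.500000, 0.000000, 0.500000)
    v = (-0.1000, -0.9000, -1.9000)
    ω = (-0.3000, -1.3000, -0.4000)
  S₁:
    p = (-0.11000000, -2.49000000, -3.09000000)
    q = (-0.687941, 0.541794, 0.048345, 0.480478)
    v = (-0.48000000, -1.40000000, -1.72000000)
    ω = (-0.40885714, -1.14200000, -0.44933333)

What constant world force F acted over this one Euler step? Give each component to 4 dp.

v₁ − v₀ = (-0.38000000, -0.50000000, 0.18000000)
F = m·Δv/dt = (-1.9000, -2.5000, 0.9000)

F = (-1.9000, -2.5000, 0.9000)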